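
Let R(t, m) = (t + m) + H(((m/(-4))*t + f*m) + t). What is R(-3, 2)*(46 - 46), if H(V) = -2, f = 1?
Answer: 0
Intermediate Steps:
R(t, m) = -2 + m + t (R(t, m) = (t + m) - 2 = (m + t) - 2 = -2 + m + t)
R(-3, 2)*(46 - 46) = (-2 + 2 - 3)*(46 - 46) = -3*0 = 0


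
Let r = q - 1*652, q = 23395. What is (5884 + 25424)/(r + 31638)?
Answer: 10436/18127 ≈ 0.57572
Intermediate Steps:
r = 22743 (r = 23395 - 1*652 = 23395 - 652 = 22743)
(5884 + 25424)/(r + 31638) = (5884 + 25424)/(22743 + 31638) = 31308/54381 = 31308*(1/54381) = 10436/18127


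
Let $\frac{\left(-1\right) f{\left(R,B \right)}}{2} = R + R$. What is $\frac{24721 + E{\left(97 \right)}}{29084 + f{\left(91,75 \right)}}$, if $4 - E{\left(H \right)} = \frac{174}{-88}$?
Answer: $\frac{1087987}{1263680} \approx 0.86097$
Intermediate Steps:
$f{\left(R,B \right)} = - 4 R$ ($f{\left(R,B \right)} = - 2 \left(R + R\right) = - 2 \cdot 2 R = - 4 R$)
$E{\left(H \right)} = \frac{263}{44}$ ($E{\left(H \right)} = 4 - \frac{174}{-88} = 4 - 174 \left(- \frac{1}{88}\right) = 4 - - \frac{87}{44} = 4 + \frac{87}{44} = \frac{263}{44}$)
$\frac{24721 + E{\left(97 \right)}}{29084 + f{\left(91,75 \right)}} = \frac{24721 + \frac{263}{44}}{29084 - 364} = \frac{1087987}{44 \left(29084 - 364\right)} = \frac{1087987}{44 \cdot 28720} = \frac{1087987}{44} \cdot \frac{1}{28720} = \frac{1087987}{1263680}$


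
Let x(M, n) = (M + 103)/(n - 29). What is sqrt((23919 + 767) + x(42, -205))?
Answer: sqrt(150185854)/78 ≈ 157.12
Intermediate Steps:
x(M, n) = (103 + M)/(-29 + n)
sqrt((23919 + 767) + x(42, -205)) = sqrt((23919 + 767) + (103 + 42)/(-29 - 205)) = sqrt(24686 + 145/(-234)) = sqrt(24686 - 1/234*145) = sqrt(24686 - 145/234) = sqrt(5776379/234) = sqrt(150185854)/78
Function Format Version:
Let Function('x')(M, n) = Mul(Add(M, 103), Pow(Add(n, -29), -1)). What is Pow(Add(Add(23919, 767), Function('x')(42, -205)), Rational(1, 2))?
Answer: Mul(Rational(1, 78), Pow(150185854, Rational(1, 2))) ≈ 157.12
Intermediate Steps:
Function('x')(M, n) = Mul(Pow(Add(-29, n), -1), Add(103, M)) (Function('x')(M, n) = Mul(Add(103, M), Pow(Add(-29, n), -1)) = Mul(Pow(Add(-29, n), -1), Add(103, M)))
Pow(Add(Add(23919, 767), Function('x')(42, -205)), Rational(1, 2)) = Pow(Add(Add(23919, 767), Mul(Pow(Add(-29, -205), -1), Add(103, 42))), Rational(1, 2)) = Pow(Add(24686, Mul(Pow(-234, -1), 145)), Rational(1, 2)) = Pow(Add(24686, Mul(Rational(-1, 234), 145)), Rational(1, 2)) = Pow(Add(24686, Rational(-145, 234)), Rational(1, 2)) = Pow(Rational(5776379, 234), Rational(1, 2)) = Mul(Rational(1, 78), Pow(150185854, Rational(1, 2)))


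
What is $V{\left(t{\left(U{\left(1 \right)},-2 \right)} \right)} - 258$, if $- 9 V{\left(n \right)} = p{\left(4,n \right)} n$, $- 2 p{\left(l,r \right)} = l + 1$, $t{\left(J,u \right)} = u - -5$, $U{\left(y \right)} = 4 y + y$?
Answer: $- \frac{1543}{6} \approx -257.17$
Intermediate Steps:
$U{\left(y \right)} = 5 y$
$t{\left(J,u \right)} = 5 + u$ ($t{\left(J,u \right)} = u + 5 = 5 + u$)
$p{\left(l,r \right)} = - \frac{1}{2} - \frac{l}{2}$ ($p{\left(l,r \right)} = - \frac{l + 1}{2} = - \frac{1 + l}{2} = - \frac{1}{2} - \frac{l}{2}$)
$V{\left(n \right)} = \frac{5 n}{18}$ ($V{\left(n \right)} = - \frac{\left(- \frac{1}{2} - 2\right) n}{9} = - \frac{\left(- \frac{5}{2}\right) n}{9} = \frac{5 n}{18}$)
$V{\left(t{\left(U{\left(1 \right)},-2 \right)} \right)} - 258 = \frac{5 \left(5 - 2\right)}{18} - 258 = \frac{5}{18} \cdot 3 - 258 = \frac{5}{6} - 258 = - \frac{1543}{6}$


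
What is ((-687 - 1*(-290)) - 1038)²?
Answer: 2059225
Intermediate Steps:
((-687 - 1*(-290)) - 1038)² = ((-687 + 290) - 1038)² = (-397 - 1038)² = (-1435)² = 2059225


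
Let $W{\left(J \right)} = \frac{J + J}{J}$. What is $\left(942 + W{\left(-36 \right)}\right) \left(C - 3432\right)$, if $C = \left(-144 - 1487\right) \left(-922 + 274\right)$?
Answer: $994462464$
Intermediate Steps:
$C = 1056888$ ($C = \left(-1631\right) \left(-648\right) = 1056888$)
$W{\left(J \right)} = 2$ ($W{\left(J \right)} = \frac{2 J}{J} = 2$)
$\left(942 + W{\left(-36 \right)}\right) \left(C - 3432\right) = \left(942 + 2\right) \left(1056888 - 3432\right) = 944 \cdot 1053456 = 994462464$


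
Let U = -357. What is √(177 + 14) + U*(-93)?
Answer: 33201 + √191 ≈ 33215.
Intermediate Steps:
√(177 + 14) + U*(-93) = √(177 + 14) - 357*(-93) = √191 + 33201 = 33201 + √191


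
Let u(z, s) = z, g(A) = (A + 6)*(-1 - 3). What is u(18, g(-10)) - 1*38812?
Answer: -38794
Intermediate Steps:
g(A) = -24 - 4*A (g(A) = (6 + A)*(-4) = -24 - 4*A)
u(18, g(-10)) - 1*38812 = 18 - 1*38812 = 18 - 38812 = -38794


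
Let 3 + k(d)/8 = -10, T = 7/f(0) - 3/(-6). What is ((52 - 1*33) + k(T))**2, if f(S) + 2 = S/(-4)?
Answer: 7225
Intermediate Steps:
f(S) = -2 - S/4 (f(S) = -2 + S/(-4) = -2 + S*(-1/4) = -2 - S/4)
T = -3 (T = 7/(-2 - 1/4*0) - 3/(-6) = 7/(-2 + 0) - 3*(-1/6) = 7/(-2) + 1/2 = 7*(-1/2) + 1/2 = -7/2 + 1/2 = -3)
k(d) = -104 (k(d) = -24 + 8*(-10) = -24 - 80 = -104)
((52 - 1*33) + k(T))**2 = ((52 - 1*33) - 104)**2 = ((52 - 33) - 104)**2 = (19 - 104)**2 = (-85)**2 = 7225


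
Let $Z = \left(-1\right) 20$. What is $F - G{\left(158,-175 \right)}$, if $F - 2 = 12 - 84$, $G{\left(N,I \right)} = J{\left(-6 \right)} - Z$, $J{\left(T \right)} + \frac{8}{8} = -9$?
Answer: $-80$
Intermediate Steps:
$J{\left(T \right)} = -10$ ($J{\left(T \right)} = -1 - 9 = -10$)
$Z = -20$
$G{\left(N,I \right)} = 10$ ($G{\left(N,I \right)} = -10 - -20 = -10 + 20 = 10$)
$F = -70$ ($F = 2 + \left(12 - 84\right) = 2 - 72 = -70$)
$F - G{\left(158,-175 \right)} = -70 - 10 = -80$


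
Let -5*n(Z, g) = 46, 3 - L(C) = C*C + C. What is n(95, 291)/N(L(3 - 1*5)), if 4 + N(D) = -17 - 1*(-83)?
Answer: -23/155 ≈ -0.14839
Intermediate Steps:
L(C) = 3 - C - C² (L(C) = 3 - (C*C + C) = 3 - (C² + C) = 3 - (C + C²) = 3 + (-C - C²) = 3 - C - C²)
n(Z, g) = -46/5 (n(Z, g) = -⅕*46 = -46/5)
N(D) = 62 (N(D) = -4 + (-17 - 1*(-83)) = -4 + (-17 + 83) = -4 + 66 = 62)
n(95, 291)/N(L(3 - 1*5)) = -46/5/62 = -46/5*1/62 = -23/155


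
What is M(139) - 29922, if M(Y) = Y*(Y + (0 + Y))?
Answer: 8720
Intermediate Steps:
M(Y) = 2*Y**2 (M(Y) = Y*(Y + Y) = Y*(2*Y) = 2*Y**2)
M(139) - 29922 = 2*139**2 - 29922 = 2*19321 - 29922 = 38642 - 29922 = 8720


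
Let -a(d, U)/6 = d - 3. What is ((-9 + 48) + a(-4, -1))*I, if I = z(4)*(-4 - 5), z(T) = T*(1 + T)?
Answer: -14580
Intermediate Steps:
a(d, U) = 18 - 6*d (a(d, U) = -6*(d - 3) = -6*(-3 + d) = 18 - 6*d)
I = -180 (I = (4*(1 + 4))*(-4 - 5) = (4*5)*(-9) = 20*(-9) = -180)
((-9 + 48) + a(-4, -1))*I = ((-9 + 48) + (18 - 6*(-4)))*(-180) = (39 + (18 + 24))*(-180) = (39 + 42)*(-180) = 81*(-180) = -14580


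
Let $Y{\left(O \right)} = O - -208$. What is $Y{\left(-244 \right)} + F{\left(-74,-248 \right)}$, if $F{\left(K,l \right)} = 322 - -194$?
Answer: $480$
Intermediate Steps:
$F{\left(K,l \right)} = 516$ ($F{\left(K,l \right)} = 322 + 194 = 516$)
$Y{\left(O \right)} = 208 + O$ ($Y{\left(O \right)} = O + 208 = 208 + O$)
$Y{\left(-244 \right)} + F{\left(-74,-248 \right)} = \left(208 - 244\right) + 516 = -36 + 516 = 480$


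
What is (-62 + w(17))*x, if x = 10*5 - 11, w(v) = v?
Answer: -1755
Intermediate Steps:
x = 39 (x = 50 - 11 = 39)
(-62 + w(17))*x = (-62 + 17)*39 = -45*39 = -1755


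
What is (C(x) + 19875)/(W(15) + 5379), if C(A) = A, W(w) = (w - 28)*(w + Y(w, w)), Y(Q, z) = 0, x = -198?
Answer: 6559/1728 ≈ 3.7957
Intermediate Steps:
W(w) = w*(-28 + w) (W(w) = (w - 28)*(w + 0) = (-28 + w)*w = w*(-28 + w))
(C(x) + 19875)/(W(15) + 5379) = (-198 + 19875)/(15*(-28 + 15) + 5379) = 19677/(15*(-13) + 5379) = 19677/(-195 + 5379) = 19677/5184 = 19677*(1/5184) = 6559/1728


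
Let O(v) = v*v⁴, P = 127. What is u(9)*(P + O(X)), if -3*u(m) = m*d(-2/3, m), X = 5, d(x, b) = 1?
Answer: -9756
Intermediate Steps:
u(m) = -m/3
O(v) = v⁵
u(9)*(P + O(X)) = (-⅓*9)*(127 + 5⁵) = -3*(127 + 3125) = -3*3252 = -9756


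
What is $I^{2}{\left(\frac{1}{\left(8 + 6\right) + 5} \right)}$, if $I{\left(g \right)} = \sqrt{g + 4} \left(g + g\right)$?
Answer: $\frac{308}{6859} \approx 0.044905$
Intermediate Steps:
$I{\left(g \right)} = 2 g \sqrt{4 + g}$ ($I{\left(g \right)} = \sqrt{4 + g} 2 g = 2 g \sqrt{4 + g}$)
$I^{2}{\left(\frac{1}{\left(8 + 6\right) + 5} \right)} = \left(\frac{2 \sqrt{4 + \frac{1}{\left(8 + 6\right) + 5}}}{\left(8 + 6\right) + 5}\right)^{2} = \left(\frac{2 \sqrt{4 + \frac{1}{14 + 5}}}{14 + 5}\right)^{2} = \left(\frac{2 \sqrt{4 + \frac{1}{19}}}{19}\right)^{2} = \left(2 \cdot \frac{1}{19} \sqrt{4 + \frac{1}{19}}\right)^{2} = \left(2 \cdot \frac{1}{19} \sqrt{\frac{77}{19}}\right)^{2} = \left(2 \cdot \frac{1}{19} \frac{\sqrt{1463}}{19}\right)^{2} = \left(\frac{2 \sqrt{1463}}{361}\right)^{2} = \frac{308}{6859}$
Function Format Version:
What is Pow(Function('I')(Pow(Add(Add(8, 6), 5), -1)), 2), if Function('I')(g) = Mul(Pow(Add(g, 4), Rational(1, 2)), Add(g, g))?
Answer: Rational(308, 6859) ≈ 0.044905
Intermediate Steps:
Function('I')(g) = Mul(2, g, Pow(Add(4, g), Rational(1, 2))) (Function('I')(g) = Mul(Pow(Add(4, g), Rational(1, 2)), Mul(2, g)) = Mul(2, g, Pow(Add(4, g), Rational(1, 2))))
Pow(Function('I')(Pow(Add(Add(8, 6), 5), -1)), 2) = Pow(Mul(2, Pow(Add(Add(8, 6), 5), -1), Pow(Add(4, Pow(Add(Add(8, 6), 5), -1)), Rational(1, 2))), 2) = Pow(Mul(2, Pow(Add(14, 5), -1), Pow(Add(4, Pow(Add(14, 5), -1)), Rational(1, 2))), 2) = Pow(Mul(2, Pow(19, -1), Pow(Add(4, Pow(19, -1)), Rational(1, 2))), 2) = Pow(Mul(2, Rational(1, 19), Pow(Add(4, Rational(1, 19)), Rational(1, 2))), 2) = Pow(Mul(2, Rational(1, 19), Pow(Rational(77, 19), Rational(1, 2))), 2) = Pow(Mul(2, Rational(1, 19), Mul(Rational(1, 19), Pow(1463, Rational(1, 2)))), 2) = Pow(Mul(Rational(2, 361), Pow(1463, Rational(1, 2))), 2) = Rational(308, 6859)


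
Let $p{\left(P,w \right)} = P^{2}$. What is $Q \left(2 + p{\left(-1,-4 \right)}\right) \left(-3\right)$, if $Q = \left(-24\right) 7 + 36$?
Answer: $1188$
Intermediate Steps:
$Q = -132$ ($Q = -168 + 36 = -132$)
$Q \left(2 + p{\left(-1,-4 \right)}\right) \left(-3\right) = - 132 \left(2 + \left(-1\right)^{2}\right) \left(-3\right) = - 132 \left(2 + 1\right) \left(-3\right) = - 132 \cdot 3 \left(-3\right) = \left(-132\right) \left(-9\right) = 1188$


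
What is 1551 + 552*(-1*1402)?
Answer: -772353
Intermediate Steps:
1551 + 552*(-1*1402) = 1551 + 552*(-1402) = 1551 - 773904 = -772353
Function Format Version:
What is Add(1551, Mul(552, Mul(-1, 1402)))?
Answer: -772353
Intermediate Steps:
Add(1551, Mul(552, Mul(-1, 1402))) = Add(1551, Mul(552, -1402)) = Add(1551, -773904) = -772353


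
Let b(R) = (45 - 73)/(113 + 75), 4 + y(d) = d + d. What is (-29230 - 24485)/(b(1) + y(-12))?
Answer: 841535/441 ≈ 1908.2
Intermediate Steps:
y(d) = -4 + 2*d (y(d) = -4 + (d + d) = -4 + 2*d)
b(R) = -7/47 (b(R) = -28/188 = -28*1/188 = -7/47)
(-29230 - 24485)/(b(1) + y(-12)) = (-29230 - 24485)/(-7/47 + (-4 + 2*(-12))) = -53715/(-7/47 + (-4 - 24)) = -53715/(-7/47 - 28) = -53715/(-1323/47) = -53715*(-47/1323) = 841535/441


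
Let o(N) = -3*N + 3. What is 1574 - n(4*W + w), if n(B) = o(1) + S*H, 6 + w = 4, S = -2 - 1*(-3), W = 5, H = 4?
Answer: 1570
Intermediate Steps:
S = 1 (S = -2 + 3 = 1)
w = -2 (w = -6 + 4 = -2)
o(N) = 3 - 3*N
n(B) = 4 (n(B) = (3 - 3*1) + 1*4 = (3 - 3) + 4 = 0 + 4 = 4)
1574 - n(4*W + w) = 1574 - 1*4 = 1574 - 4 = 1570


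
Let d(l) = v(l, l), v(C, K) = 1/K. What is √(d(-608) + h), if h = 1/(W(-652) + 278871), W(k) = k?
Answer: I*√2934992882742/42289288 ≈ 0.040511*I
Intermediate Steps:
d(l) = 1/l
h = 1/278219 (h = 1/(-652 + 278871) = 1/278219 ≈ 3.5943e-6)
√(d(-608) + h) = √(1/(-608) + 1/278219) = √(-1/608 + 1/278219) = √(-277611/169157152) = I*√2934992882742/42289288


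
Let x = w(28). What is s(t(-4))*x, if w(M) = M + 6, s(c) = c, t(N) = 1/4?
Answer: 17/2 ≈ 8.5000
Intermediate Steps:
t(N) = 1/4
w(M) = 6 + M
x = 34 (x = 6 + 28 = 34)
s(t(-4))*x = (1/4)*34 = 17/2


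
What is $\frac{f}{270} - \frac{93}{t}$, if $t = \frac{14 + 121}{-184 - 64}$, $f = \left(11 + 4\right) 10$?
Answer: $\frac{857}{5} \approx 171.4$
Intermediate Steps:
$f = 150$ ($f = 15 \cdot 10 = 150$)
$t = - \frac{135}{248}$ ($t = \frac{135}{-248} = 135 \left(- \frac{1}{248}\right) = - \frac{135}{248} \approx -0.54435$)
$\frac{f}{270} - \frac{93}{t} = \frac{150}{270} - \frac{93}{- \frac{135}{248}} = 150 \cdot \frac{1}{270} - - \frac{7688}{45} = \frac{5}{9} + \frac{7688}{45} = \frac{857}{5}$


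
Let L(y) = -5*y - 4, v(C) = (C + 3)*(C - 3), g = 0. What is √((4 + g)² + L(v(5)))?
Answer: 2*I*√17 ≈ 8.2462*I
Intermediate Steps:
v(C) = (-3 + C)*(3 + C) (v(C) = (3 + C)*(-3 + C) = (-3 + C)*(3 + C))
L(y) = -4 - 5*y
√((4 + g)² + L(v(5))) = √((4 + 0)² + (-4 - 5*(-9 + 5²))) = √(4² + (-4 - 5*(-9 + 25))) = √(16 + (-4 - 5*16)) = √(16 + (-4 - 80)) = √(16 - 84) = √(-68) = 2*I*√17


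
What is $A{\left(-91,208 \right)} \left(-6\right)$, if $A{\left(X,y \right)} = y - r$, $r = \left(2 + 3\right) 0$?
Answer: $-1248$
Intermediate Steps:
$r = 0$ ($r = 5 \cdot 0 = 0$)
$A{\left(X,y \right)} = y$ ($A{\left(X,y \right)} = y - 0 = y + 0 = y$)
$A{\left(-91,208 \right)} \left(-6\right) = 208 \left(-6\right) = -1248$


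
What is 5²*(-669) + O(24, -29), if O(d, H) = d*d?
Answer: -16149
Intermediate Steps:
O(d, H) = d²
5²*(-669) + O(24, -29) = 5²*(-669) + 24² = 25*(-669) + 576 = -16725 + 576 = -16149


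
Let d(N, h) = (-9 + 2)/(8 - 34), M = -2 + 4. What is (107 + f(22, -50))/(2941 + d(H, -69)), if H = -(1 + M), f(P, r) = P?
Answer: 1118/25491 ≈ 0.043859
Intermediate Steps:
M = 2
H = -3 (H = -(1 + 2) = -1*3 = -3)
d(N, h) = 7/26 (d(N, h) = -7/(-26) = -7*(-1/26) = 7/26)
(107 + f(22, -50))/(2941 + d(H, -69)) = (107 + 22)/(2941 + 7/26) = 129/(76473/26) = 129*(26/76473) = 1118/25491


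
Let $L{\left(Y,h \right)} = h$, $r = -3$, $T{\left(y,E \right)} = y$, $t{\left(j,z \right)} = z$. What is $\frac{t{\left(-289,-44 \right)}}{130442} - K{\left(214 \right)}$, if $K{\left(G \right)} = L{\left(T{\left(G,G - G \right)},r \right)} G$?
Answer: $\frac{41871860}{65221} \approx 642.0$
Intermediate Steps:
$K{\left(G \right)} = - 3 G$
$\frac{t{\left(-289,-44 \right)}}{130442} - K{\left(214 \right)} = - \frac{44}{130442} - \left(-3\right) 214 = \left(-44\right) \frac{1}{130442} - -642 = - \frac{22}{65221} + 642 = \frac{41871860}{65221}$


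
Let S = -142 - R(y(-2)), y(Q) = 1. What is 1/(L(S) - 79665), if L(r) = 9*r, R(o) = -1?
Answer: -1/80934 ≈ -1.2356e-5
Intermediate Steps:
S = -141 (S = -142 - 1*(-1) = -142 + 1 = -141)
1/(L(S) - 79665) = 1/(9*(-141) - 79665) = 1/(-1269 - 79665) = 1/(-80934) = -1/80934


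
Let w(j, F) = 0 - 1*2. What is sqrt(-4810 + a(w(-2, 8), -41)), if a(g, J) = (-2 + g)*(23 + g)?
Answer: I*sqrt(4894) ≈ 69.957*I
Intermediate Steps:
w(j, F) = -2 (w(j, F) = 0 - 2 = -2)
sqrt(-4810 + a(w(-2, 8), -41)) = sqrt(-4810 + (-46 + (-2)**2 + 21*(-2))) = sqrt(-4810 + (-46 + 4 - 42)) = sqrt(-4810 - 84) = sqrt(-4894) = I*sqrt(4894)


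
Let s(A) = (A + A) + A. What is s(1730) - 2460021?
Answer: -2454831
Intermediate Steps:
s(A) = 3*A (s(A) = 2*A + A = 3*A)
s(1730) - 2460021 = 3*1730 - 2460021 = 5190 - 2460021 = -2454831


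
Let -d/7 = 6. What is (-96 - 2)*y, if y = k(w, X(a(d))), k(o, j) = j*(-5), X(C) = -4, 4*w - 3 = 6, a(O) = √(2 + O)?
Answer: -1960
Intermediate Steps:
d = -42 (d = -7*6 = -42)
w = 9/4 (w = ¾ + (¼)*6 = ¾ + 3/2 = 9/4 ≈ 2.2500)
k(o, j) = -5*j
y = 20 (y = -5*(-4) = 20)
(-96 - 2)*y = (-96 - 2)*20 = -98*20 = -1960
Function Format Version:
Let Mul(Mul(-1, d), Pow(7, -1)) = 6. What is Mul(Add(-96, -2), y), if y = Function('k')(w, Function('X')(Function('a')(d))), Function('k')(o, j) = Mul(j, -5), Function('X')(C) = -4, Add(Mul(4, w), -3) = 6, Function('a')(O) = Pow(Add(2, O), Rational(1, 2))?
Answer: -1960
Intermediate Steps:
d = -42 (d = Mul(-7, 6) = -42)
w = Rational(9, 4) (w = Add(Rational(3, 4), Mul(Rational(1, 4), 6)) = Add(Rational(3, 4), Rational(3, 2)) = Rational(9, 4) ≈ 2.2500)
Function('k')(o, j) = Mul(-5, j)
y = 20 (y = Mul(-5, -4) = 20)
Mul(Add(-96, -2), y) = Mul(Add(-96, -2), 20) = Mul(-98, 20) = -1960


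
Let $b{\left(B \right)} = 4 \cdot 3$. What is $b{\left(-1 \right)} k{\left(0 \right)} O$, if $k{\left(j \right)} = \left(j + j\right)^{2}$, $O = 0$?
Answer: $0$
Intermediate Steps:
$b{\left(B \right)} = 12$
$k{\left(j \right)} = 4 j^{2}$ ($k{\left(j \right)} = \left(2 j\right)^{2} = 4 j^{2}$)
$b{\left(-1 \right)} k{\left(0 \right)} O = 12 \cdot 4 \cdot 0^{2} \cdot 0 = 12 \cdot 4 \cdot 0 \cdot 0 = 12 \cdot 0 \cdot 0 = 0 \cdot 0 = 0$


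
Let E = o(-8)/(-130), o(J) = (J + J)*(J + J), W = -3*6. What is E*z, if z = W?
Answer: 2304/65 ≈ 35.446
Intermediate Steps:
W = -18
o(J) = 4*J² (o(J) = (2*J)*(2*J) = 4*J²)
E = -128/65 (E = (4*(-8)²)/(-130) = (4*64)*(-1/130) = 256*(-1/130) = -128/65 ≈ -1.9692)
z = -18
E*z = -128/65*(-18) = 2304/65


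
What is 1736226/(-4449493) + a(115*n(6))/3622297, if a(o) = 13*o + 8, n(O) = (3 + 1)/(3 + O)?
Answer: -56575207748462/145056466308789 ≈ -0.39002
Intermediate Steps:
n(O) = 4/(3 + O)
a(o) = 8 + 13*o
1736226/(-4449493) + a(115*n(6))/3622297 = 1736226/(-4449493) + (8 + 13*(115*(4/(3 + 6))))/3622297 = 1736226*(-1/4449493) + (8 + 13*(115*(4/9)))*(1/3622297) = -1736226/4449493 + (8 + 13*(115*(4*(1/9))))*(1/3622297) = -1736226/4449493 + (8 + 13*(115*(4/9)))*(1/3622297) = -1736226/4449493 + (8 + 13*(460/9))*(1/3622297) = -1736226/4449493 + (8 + 5980/9)*(1/3622297) = -1736226/4449493 + (6052/9)*(1/3622297) = -1736226/4449493 + 6052/32600673 = -56575207748462/145056466308789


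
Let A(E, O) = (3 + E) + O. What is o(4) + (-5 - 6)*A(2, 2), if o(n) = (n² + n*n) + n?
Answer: -41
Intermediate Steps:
A(E, O) = 3 + E + O
o(n) = n + 2*n² (o(n) = (n² + n²) + n = 2*n² + n = n + 2*n²)
o(4) + (-5 - 6)*A(2, 2) = 4*(1 + 2*4) + (-5 - 6)*(3 + 2 + 2) = 4*(1 + 8) - 11*7 = 4*9 - 77 = 36 - 77 = -41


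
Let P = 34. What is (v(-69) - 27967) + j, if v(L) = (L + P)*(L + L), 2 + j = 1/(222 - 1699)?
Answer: -34176304/1477 ≈ -23139.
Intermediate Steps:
j = -2955/1477 (j = -2 + 1/(222 - 1699) = -2 + 1/(-1477) = -2 - 1/1477 = -2955/1477 ≈ -2.0007)
v(L) = 2*L*(34 + L) (v(L) = (L + 34)*(L + L) = (34 + L)*(2*L) = 2*L*(34 + L))
(v(-69) - 27967) + j = (2*(-69)*(34 - 69) - 27967) - 2955/1477 = (2*(-69)*(-35) - 27967) - 2955/1477 = (4830 - 27967) - 2955/1477 = -23137 - 2955/1477 = -34176304/1477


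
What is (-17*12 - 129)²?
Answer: 110889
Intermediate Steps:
(-17*12 - 129)² = (-204 - 129)² = (-333)² = 110889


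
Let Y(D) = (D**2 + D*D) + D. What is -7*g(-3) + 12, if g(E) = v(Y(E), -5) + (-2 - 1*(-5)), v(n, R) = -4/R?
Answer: -73/5 ≈ -14.600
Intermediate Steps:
Y(D) = D + 2*D**2 (Y(D) = (D**2 + D**2) + D = 2*D**2 + D = D + 2*D**2)
g(E) = 19/5 (g(E) = -4/(-5) + (-2 - 1*(-5)) = -4*(-1/5) + (-2 + 5) = 4/5 + 3 = 19/5)
-7*g(-3) + 12 = -7*19/5 + 12 = -133/5 + 12 = -73/5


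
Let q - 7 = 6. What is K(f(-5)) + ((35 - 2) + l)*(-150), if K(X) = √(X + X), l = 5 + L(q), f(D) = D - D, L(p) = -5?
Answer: -4950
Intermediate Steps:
q = 13 (q = 7 + 6 = 13)
f(D) = 0
l = 0 (l = 5 - 5 = 0)
K(X) = √2*√X (K(X) = √(2*X) = √2*√X)
K(f(-5)) + ((35 - 2) + l)*(-150) = √2*√0 + ((35 - 2) + 0)*(-150) = √2*0 + (33 + 0)*(-150) = 0 + 33*(-150) = 0 - 4950 = -4950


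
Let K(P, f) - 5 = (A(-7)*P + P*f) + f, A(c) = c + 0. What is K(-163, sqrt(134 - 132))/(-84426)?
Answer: -191/14071 + 27*sqrt(2)/14071 ≈ -0.010860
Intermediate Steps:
A(c) = c
K(P, f) = 5 + f - 7*P + P*f (K(P, f) = 5 + ((-7*P + P*f) + f) = 5 + (f - 7*P + P*f) = 5 + f - 7*P + P*f)
K(-163, sqrt(134 - 132))/(-84426) = (5 + sqrt(134 - 132) - 7*(-163) - 163*sqrt(134 - 132))/(-84426) = (5 + sqrt(2) + 1141 - 163*sqrt(2))*(-1/84426) = (1146 - 162*sqrt(2))*(-1/84426) = -191/14071 + 27*sqrt(2)/14071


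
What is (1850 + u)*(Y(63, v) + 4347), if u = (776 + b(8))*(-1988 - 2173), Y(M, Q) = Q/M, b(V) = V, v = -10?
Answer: -892856680274/63 ≈ -1.4172e+10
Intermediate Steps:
u = -3262224 (u = (776 + 8)*(-1988 - 2173) = 784*(-4161) = -3262224)
(1850 + u)*(Y(63, v) + 4347) = (1850 - 3262224)*(-10/63 + 4347) = -3260374*(-10*1/63 + 4347) = -3260374*(-10/63 + 4347) = -3260374*273851/63 = -892856680274/63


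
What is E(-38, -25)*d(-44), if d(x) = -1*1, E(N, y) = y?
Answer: 25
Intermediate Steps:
d(x) = -1
E(-38, -25)*d(-44) = -25*(-1) = 25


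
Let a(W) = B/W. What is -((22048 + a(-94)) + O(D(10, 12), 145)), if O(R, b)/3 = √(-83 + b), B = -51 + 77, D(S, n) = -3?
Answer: -1036243/47 - 3*√62 ≈ -22071.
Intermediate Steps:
B = 26
O(R, b) = 3*√(-83 + b)
a(W) = 26/W
-((22048 + a(-94)) + O(D(10, 12), 145)) = -((22048 + 26/(-94)) + 3*√(-83 + 145)) = -((22048 + 26*(-1/94)) + 3*√62) = -((22048 - 13/47) + 3*√62) = -(1036243/47 + 3*√62) = -1036243/47 - 3*√62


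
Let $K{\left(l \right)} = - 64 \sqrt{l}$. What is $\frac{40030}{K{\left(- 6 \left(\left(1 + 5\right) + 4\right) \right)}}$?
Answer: $\frac{4003 i \sqrt{15}}{192} \approx 80.748 i$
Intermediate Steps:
$\frac{40030}{K{\left(- 6 \left(\left(1 + 5\right) + 4\right) \right)}} = \frac{40030}{\left(-64\right) \sqrt{- 6 \left(\left(1 + 5\right) + 4\right)}} = \frac{40030}{\left(-64\right) \sqrt{- 6 \left(6 + 4\right)}} = \frac{40030}{\left(-64\right) \sqrt{\left(-6\right) 10}} = \frac{40030}{\left(-64\right) \sqrt{-60}} = \frac{40030}{\left(-64\right) 2 i \sqrt{15}} = \frac{40030}{\left(-128\right) i \sqrt{15}} = 40030 \frac{i \sqrt{15}}{1920} = \frac{4003 i \sqrt{15}}{192}$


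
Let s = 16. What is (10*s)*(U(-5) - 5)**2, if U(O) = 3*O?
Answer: 64000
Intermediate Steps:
(10*s)*(U(-5) - 5)**2 = (10*16)*(3*(-5) - 5)**2 = 160*(-15 - 5)**2 = 160*(-20)**2 = 160*400 = 64000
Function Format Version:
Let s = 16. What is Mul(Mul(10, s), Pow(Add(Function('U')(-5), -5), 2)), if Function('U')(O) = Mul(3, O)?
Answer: 64000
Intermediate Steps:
Mul(Mul(10, s), Pow(Add(Function('U')(-5), -5), 2)) = Mul(Mul(10, 16), Pow(Add(Mul(3, -5), -5), 2)) = Mul(160, Pow(Add(-15, -5), 2)) = Mul(160, Pow(-20, 2)) = Mul(160, 400) = 64000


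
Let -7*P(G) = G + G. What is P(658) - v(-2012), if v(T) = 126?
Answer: -314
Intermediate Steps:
P(G) = -2*G/7 (P(G) = -(G + G)/7 = -2*G/7)
P(658) - v(-2012) = -2/7*658 - 1*126 = -188 - 126 = -314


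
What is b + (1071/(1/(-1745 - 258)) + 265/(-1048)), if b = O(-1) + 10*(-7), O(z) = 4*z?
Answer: -2248261041/1048 ≈ -2.1453e+6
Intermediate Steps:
b = -74 (b = 4*(-1) + 10*(-7) = -4 - 70 = -74)
b + (1071/(1/(-1745 - 258)) + 265/(-1048)) = -74 + (1071/(1/(-1745 - 258)) + 265/(-1048)) = -74 + (1071/(1/(-2003)) + 265*(-1/1048)) = -74 + (1071/(-1/2003) - 265/1048) = -74 + (1071*(-2003) - 265/1048) = -74 + (-2145213 - 265/1048) = -74 - 2248183489/1048 = -2248261041/1048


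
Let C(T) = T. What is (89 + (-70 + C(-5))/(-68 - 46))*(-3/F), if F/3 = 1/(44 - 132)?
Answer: 149908/19 ≈ 7889.9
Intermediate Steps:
F = -3/88 (F = 3/(44 - 132) = 3/(-88) = 3*(-1/88) = -3/88 ≈ -0.034091)
(89 + (-70 + C(-5))/(-68 - 46))*(-3/F) = (89 + (-70 - 5)/(-68 - 46))*(-3/(-3/88)) = (89 - 75/(-114))*(-3*(-88/3)) = (89 - 75*(-1/114))*88 = (89 + 25/38)*88 = (3407/38)*88 = 149908/19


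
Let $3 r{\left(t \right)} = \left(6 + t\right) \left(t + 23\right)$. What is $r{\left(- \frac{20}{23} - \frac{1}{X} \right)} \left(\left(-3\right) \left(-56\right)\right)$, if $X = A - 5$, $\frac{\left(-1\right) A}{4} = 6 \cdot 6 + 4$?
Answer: $\frac{91703804864}{14402025} \approx 6367.4$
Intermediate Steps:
$A = -160$ ($A = - 4 \left(6 \cdot 6 + 4\right) = - 4 \left(36 + 4\right) = \left(-4\right) 40 = -160$)
$X = -165$ ($X = -160 - 5 = -165$)
$r{\left(t \right)} = \frac{\left(6 + t\right) \left(23 + t\right)}{3}$ ($r{\left(t \right)} = \frac{\left(6 + t\right) \left(t + 23\right)}{3} = \frac{\left(6 + t\right) \left(23 + t\right)}{3}$)
$r{\left(- \frac{20}{23} - \frac{1}{X} \right)} \left(\left(-3\right) \left(-56\right)\right) = \left(46 + \frac{\left(- \frac{20}{23} - \frac{1}{-165}\right)^{2}}{3} + \frac{29 \left(- \frac{20}{23} - \frac{1}{-165}\right)}{3}\right) \left(\left(-3\right) \left(-56\right)\right) = \left(46 + \frac{\left(\left(-20\right) \frac{1}{23} - - \frac{1}{165}\right)^{2}}{3} + \frac{29 \left(\left(-20\right) \frac{1}{23} - - \frac{1}{165}\right)}{3}\right) 168 = \left(46 + \frac{\left(- \frac{20}{23} + \frac{1}{165}\right)^{2}}{3} + \frac{29 \left(- \frac{20}{23} + \frac{1}{165}\right)}{3}\right) 168 = \left(46 + \frac{\left(- \frac{3277}{3795}\right)^{2}}{3} + \frac{29}{3} \left(- \frac{3277}{3795}\right)\right) 168 = \left(46 + \frac{1}{3} \cdot \frac{10738729}{14402025} - \frac{95033}{11385}\right) 168 = \left(46 + \frac{10738729}{43206075} - \frac{95033}{11385}\right) 168 = \frac{1637567944}{43206075} \cdot 168 = \frac{91703804864}{14402025}$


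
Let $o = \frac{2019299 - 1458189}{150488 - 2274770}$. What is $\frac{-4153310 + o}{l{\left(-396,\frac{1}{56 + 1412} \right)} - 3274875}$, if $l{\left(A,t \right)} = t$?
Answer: $\frac{6475936840145020}{5106260381764359} \approx 1.2682$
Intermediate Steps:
$o = - \frac{280555}{1062141}$ ($o = \frac{561110}{150488 - 2274770} = \frac{561110}{-2124282} = 561110 \left(- \frac{1}{2124282}\right) = - \frac{280555}{1062141} \approx -0.26414$)
$\frac{-4153310 + o}{l{\left(-396,\frac{1}{56 + 1412} \right)} - 3274875} = \frac{-4153310 - \frac{280555}{1062141}}{\frac{1}{56 + 1412} - 3274875} = - \frac{4411401117265}{1062141 \left(\frac{1}{1468} - 3274875\right)} = - \frac{4411401117265}{1062141 \left(- \frac{4807516499}{1468}\right)} = \left(- \frac{4411401117265}{1062141}\right) \left(- \frac{1468}{4807516499}\right) = \frac{6475936840145020}{5106260381764359}$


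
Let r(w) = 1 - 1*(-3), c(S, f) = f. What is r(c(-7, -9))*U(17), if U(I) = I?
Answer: 68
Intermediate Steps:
r(w) = 4 (r(w) = 1 + 3 = 4)
r(c(-7, -9))*U(17) = 4*17 = 68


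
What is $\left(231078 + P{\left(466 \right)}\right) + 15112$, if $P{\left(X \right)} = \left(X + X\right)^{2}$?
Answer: $1114814$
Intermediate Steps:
$P{\left(X \right)} = 4 X^{2}$ ($P{\left(X \right)} = \left(2 X\right)^{2} = 4 X^{2}$)
$\left(231078 + P{\left(466 \right)}\right) + 15112 = \left(231078 + 4 \cdot 466^{2}\right) + 15112 = \left(231078 + 4 \cdot 217156\right) + 15112 = \left(231078 + 868624\right) + 15112 = 1099702 + 15112 = 1114814$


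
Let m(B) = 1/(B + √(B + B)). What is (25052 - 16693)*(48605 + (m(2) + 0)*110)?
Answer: 813038135/2 ≈ 4.0652e+8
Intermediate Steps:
m(B) = 1/(B + √2*√B) (m(B) = 1/(B + √(2*B)) = 1/(B + √2*√B))
(25052 - 16693)*(48605 + (m(2) + 0)*110) = (25052 - 16693)*(48605 + (1/(2 + √2*√2) + 0)*110) = 8359*(48605 + (1/(2 + 2) + 0)*110) = 8359*(48605 + (1/4 + 0)*110) = 8359*(48605 + (¼ + 0)*110) = 8359*(48605 + (¼)*110) = 8359*(48605 + 55/2) = 8359*(97265/2) = 813038135/2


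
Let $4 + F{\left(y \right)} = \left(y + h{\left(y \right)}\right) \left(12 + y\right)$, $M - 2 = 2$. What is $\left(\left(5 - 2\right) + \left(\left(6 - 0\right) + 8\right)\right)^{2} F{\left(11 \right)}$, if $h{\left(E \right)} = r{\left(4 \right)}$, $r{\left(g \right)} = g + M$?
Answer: $125137$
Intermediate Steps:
$M = 4$ ($M = 2 + 2 = 4$)
$r{\left(g \right)} = 4 + g$ ($r{\left(g \right)} = g + 4 = 4 + g$)
$h{\left(E \right)} = 8$ ($h{\left(E \right)} = 4 + 4 = 8$)
$F{\left(y \right)} = -4 + \left(8 + y\right) \left(12 + y\right)$ ($F{\left(y \right)} = -4 + \left(y + 8\right) \left(12 + y\right) = -4 + \left(8 + y\right) \left(12 + y\right)$)
$\left(\left(5 - 2\right) + \left(\left(6 - 0\right) + 8\right)\right)^{2} F{\left(11 \right)} = \left(\left(5 - 2\right) + \left(\left(6 - 0\right) + 8\right)\right)^{2} \left(92 + 11^{2} + 20 \cdot 11\right) = \left(\left(5 - 2\right) + \left(\left(6 + 0\right) + 8\right)\right)^{2} \left(92 + 121 + 220\right) = \left(3 + \left(6 + 8\right)\right)^{2} \cdot 433 = \left(3 + 14\right)^{2} \cdot 433 = 17^{2} \cdot 433 = 289 \cdot 433 = 125137$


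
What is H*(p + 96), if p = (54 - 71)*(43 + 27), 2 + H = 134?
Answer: -144408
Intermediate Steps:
H = 132 (H = -2 + 134 = 132)
p = -1190 (p = -17*70 = -1190)
H*(p + 96) = 132*(-1190 + 96) = 132*(-1094) = -144408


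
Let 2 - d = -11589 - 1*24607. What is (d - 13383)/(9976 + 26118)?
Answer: 22815/36094 ≈ 0.63210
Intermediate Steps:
d = 36198 (d = 2 - (-11589 - 1*24607) = 2 - (-11589 - 24607) = 2 - 1*(-36196) = 2 + 36196 = 36198)
(d - 13383)/(9976 + 26118) = (36198 - 13383)/(9976 + 26118) = 22815/36094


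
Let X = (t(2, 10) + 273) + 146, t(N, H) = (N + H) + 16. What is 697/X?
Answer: 697/447 ≈ 1.5593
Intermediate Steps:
t(N, H) = 16 + H + N (t(N, H) = (H + N) + 16 = 16 + H + N)
X = 447 (X = ((16 + 10 + 2) + 273) + 146 = (28 + 273) + 146 = 301 + 146 = 447)
697/X = 697/447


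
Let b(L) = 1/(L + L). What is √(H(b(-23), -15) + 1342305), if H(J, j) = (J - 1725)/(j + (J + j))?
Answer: 2*√640025332459/1381 ≈ 1158.6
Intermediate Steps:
b(L) = 1/(2*L)
H(J, j) = (-1725 + J)/(J + 2*j)
√(H(b(-23), -15) + 1342305) = √((-1725 + (½)/(-23))/((½)/(-23) + 2*(-15)) + 1342305) = √((-1725 + (½)*(-1/23))/((½)*(-1/23) - 30) + 1342305) = √((-1725 - 1/46)/(-1/46 - 30) + 1342305) = √(-79351/46/(-1381/46) + 1342305) = √(-46/1381*(-79351/46) + 1342305) = √(79351/1381 + 1342305) = √(1853802556/1381) = 2*√640025332459/1381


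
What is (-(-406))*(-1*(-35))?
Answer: 14210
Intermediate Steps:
(-(-406))*(-1*(-35)) = -58*(-7)*35 = 406*35 = 14210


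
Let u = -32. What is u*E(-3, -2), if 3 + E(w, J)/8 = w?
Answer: 1536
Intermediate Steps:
E(w, J) = -24 + 8*w
u*E(-3, -2) = -32*(-24 + 8*(-3)) = -32*(-24 - 24) = -32*(-48) = 1536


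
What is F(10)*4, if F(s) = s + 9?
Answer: 76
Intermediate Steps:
F(s) = 9 + s
F(10)*4 = (9 + 10)*4 = 19*4 = 76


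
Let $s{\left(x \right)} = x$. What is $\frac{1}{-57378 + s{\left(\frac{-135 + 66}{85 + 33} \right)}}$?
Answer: $- \frac{118}{6770673} \approx -1.7428 \cdot 10^{-5}$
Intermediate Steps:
$\frac{1}{-57378 + s{\left(\frac{-135 + 66}{85 + 33} \right)}} = \frac{1}{-57378 + \frac{-135 + 66}{85 + 33}} = \frac{1}{-57378 - \frac{69}{118}} = \frac{1}{- \frac{6770673}{118}} = - \frac{118}{6770673}$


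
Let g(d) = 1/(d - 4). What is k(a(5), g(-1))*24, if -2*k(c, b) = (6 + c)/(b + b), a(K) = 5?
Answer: 330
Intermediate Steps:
g(d) = 1/(-4 + d)
k(c, b) = -(6 + c)/(4*b) (k(c, b) = -(6 + c)/(2*(b + b)) = -(6 + c)/(2*(2*b)) = -(6 + c)*1/(2*b)/2 = -(6 + c)/(4*b))
k(a(5), g(-1))*24 = ((-6 - 1*5)/(4*(1/(-4 - 1))))*24 = ((-6 - 5)/(4*(1/(-5))))*24 = ((¼)*(-11)/(-⅕))*24 = ((¼)*(-5)*(-11))*24 = (55/4)*24 = 330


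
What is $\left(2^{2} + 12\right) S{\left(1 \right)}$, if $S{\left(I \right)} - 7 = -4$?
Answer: $48$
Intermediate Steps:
$S{\left(I \right)} = 3$ ($S{\left(I \right)} = 7 - 4 = 3$)
$\left(2^{2} + 12\right) S{\left(1 \right)} = \left(2^{2} + 12\right) 3 = \left(4 + 12\right) 3 = 16 \cdot 3 = 48$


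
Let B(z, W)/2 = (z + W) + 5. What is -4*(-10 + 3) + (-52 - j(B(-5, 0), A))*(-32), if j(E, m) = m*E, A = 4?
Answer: 1692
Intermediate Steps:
B(z, W) = 10 + 2*W + 2*z (B(z, W) = 2*((z + W) + 5) = 2*((W + z) + 5) = 2*(5 + W + z) = 10 + 2*W + 2*z)
j(E, m) = E*m
-4*(-10 + 3) + (-52 - j(B(-5, 0), A))*(-32) = -4*(-10 + 3) + (-52 - (10 + 2*0 + 2*(-5))*4)*(-32) = -4*(-7) + (-52 - (10 + 0 - 10)*4)*(-32) = 28 + (-52 - 0*4)*(-32) = 28 + (-52 - 1*0)*(-32) = 28 + (-52 + 0)*(-32) = 28 - 52*(-32) = 28 + 1664 = 1692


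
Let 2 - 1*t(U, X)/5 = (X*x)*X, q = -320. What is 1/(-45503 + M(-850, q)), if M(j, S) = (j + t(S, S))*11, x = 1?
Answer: -1/5686743 ≈ -1.7585e-7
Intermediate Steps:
t(U, X) = 10 - 5*X**2 (t(U, X) = 10 - 5*X*1*X = 10 - 5*X*X = 10 - 5*X**2)
M(j, S) = 110 - 55*S**2 + 11*j (M(j, S) = (j + (10 - 5*S**2))*11 = (10 + j - 5*S**2)*11 = 110 - 55*S**2 + 11*j)
1/(-45503 + M(-850, q)) = 1/(-45503 + (110 - 55*(-320)**2 + 11*(-850))) = 1/(-45503 + (110 - 55*102400 - 9350)) = 1/(-45503 + (110 - 5632000 - 9350)) = 1/(-45503 - 5641240) = 1/(-5686743) = -1/5686743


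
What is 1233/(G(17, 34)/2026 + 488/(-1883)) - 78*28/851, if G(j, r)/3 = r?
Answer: -2002355198781/338962661 ≈ -5907.3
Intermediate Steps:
G(j, r) = 3*r
1233/(G(17, 34)/2026 + 488/(-1883)) - 78*28/851 = 1233/((3*34)/2026 + 488/(-1883)) - 78*28/851 = 1233/(102*(1/2026) + 488*(-1/1883)) - 2184*1/851 = 1233/(51/1013 - 488/1883) - 2184/851 = 1233/(-398311/1907479) - 2184/851 = 1233*(-1907479/398311) - 2184/851 = -2351921607/398311 - 2184/851 = -2002355198781/338962661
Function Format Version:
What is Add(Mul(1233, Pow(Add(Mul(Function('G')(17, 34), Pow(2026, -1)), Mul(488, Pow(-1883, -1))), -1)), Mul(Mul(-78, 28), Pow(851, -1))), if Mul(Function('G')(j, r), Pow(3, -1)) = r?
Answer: Rational(-2002355198781, 338962661) ≈ -5907.3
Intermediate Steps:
Function('G')(j, r) = Mul(3, r)
Add(Mul(1233, Pow(Add(Mul(Function('G')(17, 34), Pow(2026, -1)), Mul(488, Pow(-1883, -1))), -1)), Mul(Mul(-78, 28), Pow(851, -1))) = Add(Mul(1233, Pow(Add(Mul(Mul(3, 34), Pow(2026, -1)), Mul(488, Pow(-1883, -1))), -1)), Mul(Mul(-78, 28), Pow(851, -1))) = Add(Mul(1233, Pow(Add(Mul(102, Rational(1, 2026)), Mul(488, Rational(-1, 1883))), -1)), Mul(-2184, Rational(1, 851))) = Add(Mul(1233, Pow(Add(Rational(51, 1013), Rational(-488, 1883)), -1)), Rational(-2184, 851)) = Add(Mul(1233, Pow(Rational(-398311, 1907479), -1)), Rational(-2184, 851)) = Add(Mul(1233, Rational(-1907479, 398311)), Rational(-2184, 851)) = Add(Rational(-2351921607, 398311), Rational(-2184, 851)) = Rational(-2002355198781, 338962661)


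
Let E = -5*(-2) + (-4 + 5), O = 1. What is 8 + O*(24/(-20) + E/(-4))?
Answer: 81/20 ≈ 4.0500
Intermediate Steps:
E = 11 (E = 10 + 1 = 11)
8 + O*(24/(-20) + E/(-4)) = 8 + 1*(24/(-20) + 11/(-4)) = 8 + 1*(24*(-1/20) + 11*(-1/4)) = 8 + 1*(-6/5 - 11/4) = 8 + 1*(-79/20) = 8 - 79/20 = 81/20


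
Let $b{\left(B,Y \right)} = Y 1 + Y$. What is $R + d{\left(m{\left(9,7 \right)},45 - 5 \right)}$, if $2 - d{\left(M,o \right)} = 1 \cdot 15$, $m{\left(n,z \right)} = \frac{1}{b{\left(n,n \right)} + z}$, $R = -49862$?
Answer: $-49875$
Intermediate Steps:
$b{\left(B,Y \right)} = 2 Y$ ($b{\left(B,Y \right)} = Y + Y = 2 Y$)
$m{\left(n,z \right)} = \frac{1}{z + 2 n}$ ($m{\left(n,z \right)} = \frac{1}{2 n + z} = \frac{1}{z + 2 n}$)
$d{\left(M,o \right)} = -13$ ($d{\left(M,o \right)} = 2 - 1 \cdot 15 = 2 - 15 = -13$)
$R + d{\left(m{\left(9,7 \right)},45 - 5 \right)} = -49862 - 13 = -49875$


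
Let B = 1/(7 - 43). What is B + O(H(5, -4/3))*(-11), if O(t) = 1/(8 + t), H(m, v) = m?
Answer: -409/468 ≈ -0.87393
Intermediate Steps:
B = -1/36 (B = 1/(-36) = -1/36 ≈ -0.027778)
B + O(H(5, -4/3))*(-11) = -1/36 - 11/(8 + 5) = -1/36 - 11/13 = -409/468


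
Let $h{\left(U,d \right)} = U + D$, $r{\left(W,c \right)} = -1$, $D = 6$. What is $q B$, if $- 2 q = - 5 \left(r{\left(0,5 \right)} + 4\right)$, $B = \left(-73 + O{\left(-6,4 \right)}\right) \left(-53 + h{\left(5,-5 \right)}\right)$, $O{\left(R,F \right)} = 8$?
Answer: $20475$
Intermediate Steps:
$h{\left(U,d \right)} = 6 + U$ ($h{\left(U,d \right)} = U + 6 = 6 + U$)
$B = 2730$ ($B = \left(-73 + 8\right) \left(-53 + \left(6 + 5\right)\right) = - 65 \left(-53 + 11\right) = \left(-65\right) \left(-42\right) = 2730$)
$q = \frac{15}{2}$ ($q = - \frac{\left(-5\right) \left(-1 + 4\right)}{2} = - \frac{\left(-5\right) 3}{2} = \left(- \frac{1}{2}\right) \left(-15\right) = \frac{15}{2} \approx 7.5$)
$q B = \frac{15}{2} \cdot 2730 = 20475$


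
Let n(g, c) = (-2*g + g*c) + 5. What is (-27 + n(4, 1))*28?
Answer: -728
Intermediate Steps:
n(g, c) = 5 - 2*g + c*g (n(g, c) = (-2*g + c*g) + 5 = 5 - 2*g + c*g)
(-27 + n(4, 1))*28 = (-27 + (5 - 2*4 + 1*4))*28 = (-27 + (5 - 8 + 4))*28 = (-27 + 1)*28 = -26*28 = -728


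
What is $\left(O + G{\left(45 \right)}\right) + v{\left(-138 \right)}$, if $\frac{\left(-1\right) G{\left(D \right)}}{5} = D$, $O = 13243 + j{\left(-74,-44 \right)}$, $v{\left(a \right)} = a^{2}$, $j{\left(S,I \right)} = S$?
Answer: $31988$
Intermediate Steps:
$O = 13169$ ($O = 13243 - 74 = 13169$)
$G{\left(D \right)} = - 5 D$
$\left(O + G{\left(45 \right)}\right) + v{\left(-138 \right)} = \left(13169 - 225\right) + \left(-138\right)^{2} = \left(13169 - 225\right) + 19044 = 12944 + 19044 = 31988$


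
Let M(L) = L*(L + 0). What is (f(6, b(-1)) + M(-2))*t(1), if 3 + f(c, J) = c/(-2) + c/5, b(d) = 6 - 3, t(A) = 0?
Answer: 0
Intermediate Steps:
b(d) = 3
M(L) = L² (M(L) = L*L = L²)
f(c, J) = -3 - 3*c/10 (f(c, J) = -3 + (c/(-2) + c/5) = -3 + (c*(-½) + c*(⅕)) = -3 + (-c/2 + c/5) = -3 - 3*c/10)
(f(6, b(-1)) + M(-2))*t(1) = ((-3 - 3/10*6) + (-2)²)*0 = ((-3 - 9/5) + 4)*0 = (-24/5 + 4)*0 = -⅘*0 = 0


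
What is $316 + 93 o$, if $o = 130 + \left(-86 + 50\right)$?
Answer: $9058$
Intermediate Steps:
$o = 94$ ($o = 130 - 36 = 94$)
$316 + 93 o = 316 + 93 \cdot 94 = 316 + 8742 = 9058$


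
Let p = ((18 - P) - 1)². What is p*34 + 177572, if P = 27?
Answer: 180972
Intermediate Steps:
p = 100 (p = ((18 - 1*27) - 1)² = ((18 - 27) - 1)² = (-9 - 1)² = (-10)² = 100)
p*34 + 177572 = 100*34 + 177572 = 3400 + 177572 = 180972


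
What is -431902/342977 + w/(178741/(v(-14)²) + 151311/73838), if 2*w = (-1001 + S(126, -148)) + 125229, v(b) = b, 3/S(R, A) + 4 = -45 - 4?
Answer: 8018870987068012152/120223616418272917 ≈ 66.700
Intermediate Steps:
S(R, A) = -3/53 (S(R, A) = 3/(-4 + (-45 - 4)) = 3/(-4 - 49) = 3/(-53) = 3*(-1/53) = -3/53)
w = 6584081/106 (w = ((-1001 - 3/53) + 125229)/2 = (-53056/53 + 125229)/2 = (½)*(6584081/53) = 6584081/106 ≈ 62114.)
-431902/342977 + w/(178741/(v(-14)²) + 151311/73838) = -431902/342977 + 6584081/(106*(178741/((-14)²) + 151311/73838)) = -431902*1/342977 + 6584081/(106*(178741/196 + 151311*(1/73838))) = -431902/342977 + 6584081/(106*(178741*(1/196) + 151311/73838)) = -431902/342977 + 6584081/(106*(178741/196 + 151311/73838)) = -431902/342977 + 6584081/(106*(6613767457/7236124)) = -431902/342977 + (6584081/106)*(7236124/6613767457) = -431902/342977 + 23821613271022/350529675221 = 8018870987068012152/120223616418272917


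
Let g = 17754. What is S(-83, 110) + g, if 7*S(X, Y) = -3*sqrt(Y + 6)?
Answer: 17754 - 6*sqrt(29)/7 ≈ 17749.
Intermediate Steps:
S(X, Y) = -3*sqrt(6 + Y)/7 (S(X, Y) = (-3*sqrt(Y + 6))/7 = (-3*sqrt(6 + Y))/7 = -3*sqrt(6 + Y)/7)
S(-83, 110) + g = -3*sqrt(6 + 110)/7 + 17754 = -6*sqrt(29)/7 + 17754 = 17754 - 6*sqrt(29)/7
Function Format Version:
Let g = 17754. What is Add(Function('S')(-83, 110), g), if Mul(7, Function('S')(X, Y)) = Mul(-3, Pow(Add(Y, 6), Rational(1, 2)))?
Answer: Add(17754, Mul(Rational(-6, 7), Pow(29, Rational(1, 2)))) ≈ 17749.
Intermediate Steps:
Function('S')(X, Y) = Mul(Rational(-3, 7), Pow(Add(6, Y), Rational(1, 2))) (Function('S')(X, Y) = Mul(Rational(1, 7), Mul(-3, Pow(Add(Y, 6), Rational(1, 2)))) = Mul(Rational(1, 7), Mul(-3, Pow(Add(6, Y), Rational(1, 2)))) = Mul(Rational(-3, 7), Pow(Add(6, Y), Rational(1, 2))))
Add(Function('S')(-83, 110), g) = Add(Mul(Rational(-3, 7), Pow(Add(6, 110), Rational(1, 2))), 17754) = Add(Mul(Rational(-3, 7), Pow(116, Rational(1, 2))), 17754) = Add(Mul(Rational(-3, 7), Mul(2, Pow(29, Rational(1, 2)))), 17754) = Add(Mul(Rational(-6, 7), Pow(29, Rational(1, 2))), 17754) = Add(17754, Mul(Rational(-6, 7), Pow(29, Rational(1, 2))))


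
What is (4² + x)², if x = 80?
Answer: 9216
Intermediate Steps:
(4² + x)² = (4² + 80)² = (16 + 80)² = 96² = 9216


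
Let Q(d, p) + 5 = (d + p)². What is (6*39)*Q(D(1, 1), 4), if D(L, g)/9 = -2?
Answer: 44694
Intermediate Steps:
D(L, g) = -18 (D(L, g) = 9*(-2) = -18)
Q(d, p) = -5 + (d + p)²
(6*39)*Q(D(1, 1), 4) = (6*39)*(-5 + (-18 + 4)²) = 234*(-5 + (-14)²) = 234*(-5 + 196) = 234*191 = 44694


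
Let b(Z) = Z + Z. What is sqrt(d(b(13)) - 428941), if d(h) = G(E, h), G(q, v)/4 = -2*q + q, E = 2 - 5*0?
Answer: 3*I*sqrt(47661) ≈ 654.94*I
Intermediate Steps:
E = 2 (E = 2 + 0 = 2)
G(q, v) = -4*q (G(q, v) = 4*(-2*q + q) = 4*(-q) = -4*q)
b(Z) = 2*Z
d(h) = -8 (d(h) = -4*2 = -8)
sqrt(d(b(13)) - 428941) = sqrt(-8 - 428941) = sqrt(-428949) = 3*I*sqrt(47661)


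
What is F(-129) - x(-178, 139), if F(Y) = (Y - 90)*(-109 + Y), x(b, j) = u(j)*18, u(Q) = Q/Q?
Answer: 52104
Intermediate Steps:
u(Q) = 1
x(b, j) = 18 (x(b, j) = 1*18 = 18)
F(Y) = (-109 + Y)*(-90 + Y) (F(Y) = (-90 + Y)*(-109 + Y) = (-109 + Y)*(-90 + Y))
F(-129) - x(-178, 139) = (9810 + (-129)² - 199*(-129)) - 1*18 = (9810 + 16641 + 25671) - 18 = 52122 - 18 = 52104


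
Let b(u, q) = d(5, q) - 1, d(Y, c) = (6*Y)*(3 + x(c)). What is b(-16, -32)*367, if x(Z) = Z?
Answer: -319657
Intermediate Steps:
d(Y, c) = 6*Y*(3 + c) (d(Y, c) = (6*Y)*(3 + c) = 6*Y*(3 + c))
b(u, q) = 89 + 30*q (b(u, q) = 6*5*(3 + q) - 1 = (90 + 30*q) - 1 = 89 + 30*q)
b(-16, -32)*367 = (89 + 30*(-32))*367 = (89 - 960)*367 = -871*367 = -319657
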